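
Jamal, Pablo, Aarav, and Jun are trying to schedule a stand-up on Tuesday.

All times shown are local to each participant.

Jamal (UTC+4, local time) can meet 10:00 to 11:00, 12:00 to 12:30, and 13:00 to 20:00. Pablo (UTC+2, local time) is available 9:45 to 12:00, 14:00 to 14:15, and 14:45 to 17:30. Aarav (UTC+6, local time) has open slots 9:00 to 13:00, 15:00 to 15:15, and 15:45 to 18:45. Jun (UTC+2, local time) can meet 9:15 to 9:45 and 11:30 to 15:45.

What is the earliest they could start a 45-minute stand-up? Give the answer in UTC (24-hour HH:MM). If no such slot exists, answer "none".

Jamal → UTC: 06:00–07:00, 08:00–08:30, 09:00–16:00.
Pablo → UTC: 07:45–10:00, 12:00–12:15, 12:45–15:30.
Aarav → UTC: 03:00–07:00, 09:00–09:15, 09:45–12:45.
Jun → UTC: 07:15–07:45, 09:30–13:45.
Jamal ∩ Pablo: 08:00–08:30, 09:00–10:00, 12:00–12:15, 12:45–15:30.
Jamal ∩ Pablo ∩ Aarav: 09:00–09:15, 09:45–10:00, 12:00–12:15.
Jamal ∩ Pablo ∩ Aarav ∩ Jun: 09:45–10:00, 12:00–12:15.
Windows ≥ 45 min: (none).

none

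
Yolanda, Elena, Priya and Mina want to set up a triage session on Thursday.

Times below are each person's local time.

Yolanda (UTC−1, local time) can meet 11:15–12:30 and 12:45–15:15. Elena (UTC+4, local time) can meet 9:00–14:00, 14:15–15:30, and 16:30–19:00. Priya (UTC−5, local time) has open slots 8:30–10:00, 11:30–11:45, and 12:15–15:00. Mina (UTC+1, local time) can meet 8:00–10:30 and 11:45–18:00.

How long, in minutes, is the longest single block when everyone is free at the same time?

Yolanda → UTC: 12:15–13:30, 13:45–16:15.
Elena → UTC: 05:00–10:00, 10:15–11:30, 12:30–15:00.
Priya → UTC: 13:30–15:00, 16:30–16:45, 17:15–20:00.
Mina → UTC: 07:00–09:30, 10:45–17:00.
Yolanda ∩ Elena: 12:30–13:30, 13:45–15:00.
Yolanda ∩ Elena ∩ Priya: 13:45–15:00.
Yolanda ∩ Elena ∩ Priya ∩ Mina: 13:45–15:00.
Single common window of 75 minutes.

75 minutes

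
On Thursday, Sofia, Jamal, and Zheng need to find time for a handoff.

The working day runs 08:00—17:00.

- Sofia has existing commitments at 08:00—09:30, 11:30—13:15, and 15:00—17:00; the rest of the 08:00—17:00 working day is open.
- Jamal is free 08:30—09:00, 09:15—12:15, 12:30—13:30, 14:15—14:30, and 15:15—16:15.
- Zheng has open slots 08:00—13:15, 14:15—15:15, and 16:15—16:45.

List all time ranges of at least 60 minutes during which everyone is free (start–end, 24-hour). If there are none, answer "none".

Sofia free within 08:00–17:00: 09:30–11:30, 13:15–15:00.
Sofia ∩ Jamal: 09:30–11:30, 13:15–13:30, 14:15–14:30.
Sofia ∩ Jamal ∩ Zheng: 09:30–11:30, 14:15–14:30.
Windows ≥ 60 min: 09:30–11:30.

09:30–11:30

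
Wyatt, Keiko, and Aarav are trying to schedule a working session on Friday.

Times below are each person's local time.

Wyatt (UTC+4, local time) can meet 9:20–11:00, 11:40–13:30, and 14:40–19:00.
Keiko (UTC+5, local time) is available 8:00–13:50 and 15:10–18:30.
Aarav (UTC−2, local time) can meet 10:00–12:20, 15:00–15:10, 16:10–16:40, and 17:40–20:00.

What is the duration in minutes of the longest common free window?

Wyatt → UTC: 05:20–07:00, 07:40–09:30, 10:40–15:00.
Keiko → UTC: 03:00–08:50, 10:10–13:30.
Aarav → UTC: 12:00–14:20, 17:00–17:10, 18:10–18:40, 19:40–22:00.
Wyatt ∩ Keiko: 05:20–07:00, 07:40–08:50, 10:40–13:30.
Wyatt ∩ Keiko ∩ Aarav: 12:00–13:30.
Single common window of 90 minutes.

90 minutes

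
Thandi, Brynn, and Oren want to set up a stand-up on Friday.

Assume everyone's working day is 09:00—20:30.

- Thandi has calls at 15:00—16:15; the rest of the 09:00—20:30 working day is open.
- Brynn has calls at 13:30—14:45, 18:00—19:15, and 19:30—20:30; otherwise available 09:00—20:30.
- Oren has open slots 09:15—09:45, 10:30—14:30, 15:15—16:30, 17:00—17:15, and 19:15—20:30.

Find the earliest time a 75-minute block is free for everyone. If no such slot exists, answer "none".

Thandi free within 09:00–20:30: 09:00–15:00, 16:15–20:30.
Brynn free within 09:00–20:30: 09:00–13:30, 14:45–18:00, 19:15–19:30.
Thandi ∩ Brynn: 09:00–13:30, 14:45–15:00, 16:15–18:00, 19:15–19:30.
Thandi ∩ Brynn ∩ Oren: 09:15–09:45, 10:30–13:30, 16:15–16:30, 17:00–17:15, 19:15–19:30.
Windows ≥ 75 min: 10:30–13:30.
Earliest such window starts at 10:30.

10:30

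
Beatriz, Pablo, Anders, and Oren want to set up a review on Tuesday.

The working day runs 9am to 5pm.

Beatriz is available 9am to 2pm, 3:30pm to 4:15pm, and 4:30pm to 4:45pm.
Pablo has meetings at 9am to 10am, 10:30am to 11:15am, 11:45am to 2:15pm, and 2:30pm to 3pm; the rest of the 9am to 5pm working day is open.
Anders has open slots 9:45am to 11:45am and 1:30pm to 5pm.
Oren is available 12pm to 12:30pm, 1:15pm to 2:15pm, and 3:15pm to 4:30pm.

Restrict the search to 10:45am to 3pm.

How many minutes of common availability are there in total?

Pablo free within 09:00–17:00: 10:00–10:30, 11:15–11:45, 14:15–14:30, 15:00–17:00.
Beatriz ∩ Pablo: 10:00–10:30, 11:15–11:45, 15:30–16:15, 16:30–16:45.
Beatriz ∩ Pablo ∩ Anders: 10:00–10:30, 11:15–11:45, 15:30–16:15, 16:30–16:45.
Beatriz ∩ Pablo ∩ Anders ∩ Oren: 15:30–16:15.
Restricted to 10:45–15:00: (none).
Total common minutes: 0.

0 minutes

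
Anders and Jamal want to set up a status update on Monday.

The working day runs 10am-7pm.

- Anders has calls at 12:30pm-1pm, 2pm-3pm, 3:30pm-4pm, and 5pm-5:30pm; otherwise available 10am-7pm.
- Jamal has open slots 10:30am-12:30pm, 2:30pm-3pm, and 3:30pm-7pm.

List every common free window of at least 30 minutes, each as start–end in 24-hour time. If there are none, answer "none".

Anders free within 10:00–19:00: 10:00–12:30, 13:00–14:00, 15:00–15:30, 16:00–17:00, 17:30–19:00.
Anders ∩ Jamal: 10:30–12:30, 16:00–17:00, 17:30–19:00.
Windows ≥ 30 min: 10:30–12:30, 16:00–17:00, 17:30–19:00.

10:30–12:30, 16:00–17:00, 17:30–19:00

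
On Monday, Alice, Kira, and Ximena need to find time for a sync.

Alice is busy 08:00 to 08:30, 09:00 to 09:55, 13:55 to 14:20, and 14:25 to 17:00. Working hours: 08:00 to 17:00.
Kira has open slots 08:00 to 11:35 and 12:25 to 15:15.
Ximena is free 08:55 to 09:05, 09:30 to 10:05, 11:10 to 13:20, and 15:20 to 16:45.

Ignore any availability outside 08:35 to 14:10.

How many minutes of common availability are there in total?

Alice free within 08:00–17:00: 08:30–09:00, 09:55–13:55, 14:20–14:25.
Alice ∩ Kira: 08:30–09:00, 09:55–11:35, 12:25–13:55, 14:20–14:25.
Alice ∩ Kira ∩ Ximena: 08:55–09:00, 09:55–10:05, 11:10–11:35, 12:25–13:20.
Restricted to 08:35–14:10: 08:55–09:00, 09:55–10:05, 11:10–11:35, 12:25–13:20.
Total common minutes: 5 + 10 + 25 + 55 = 95.

95 minutes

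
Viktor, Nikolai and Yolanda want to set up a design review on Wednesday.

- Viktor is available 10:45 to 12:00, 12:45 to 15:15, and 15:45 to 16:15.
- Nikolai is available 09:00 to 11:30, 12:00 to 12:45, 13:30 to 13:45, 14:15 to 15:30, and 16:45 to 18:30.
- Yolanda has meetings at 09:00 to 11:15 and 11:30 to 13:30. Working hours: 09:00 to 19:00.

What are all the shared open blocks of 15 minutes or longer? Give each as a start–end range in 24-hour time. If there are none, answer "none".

11:15–11:30, 13:30–13:45, 14:15–15:15

Yolanda free within 09:00–19:00: 11:15–11:30, 13:30–19:00.
Viktor ∩ Nikolai: 10:45–11:30, 13:30–13:45, 14:15–15:15.
Viktor ∩ Nikolai ∩ Yolanda: 11:15–11:30, 13:30–13:45, 14:15–15:15.
Windows ≥ 15 min: 11:15–11:30, 13:30–13:45, 14:15–15:15.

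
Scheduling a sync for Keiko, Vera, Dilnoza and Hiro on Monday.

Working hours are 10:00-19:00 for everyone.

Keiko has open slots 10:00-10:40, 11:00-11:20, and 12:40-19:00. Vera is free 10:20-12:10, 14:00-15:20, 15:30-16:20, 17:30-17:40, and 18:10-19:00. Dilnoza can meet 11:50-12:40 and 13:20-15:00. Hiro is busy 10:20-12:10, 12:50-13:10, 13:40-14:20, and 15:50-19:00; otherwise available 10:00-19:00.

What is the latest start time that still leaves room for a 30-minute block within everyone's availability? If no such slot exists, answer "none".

Hiro free within 10:00–19:00: 10:00–10:20, 12:10–12:50, 13:10–13:40, 14:20–15:50.
Keiko ∩ Vera: 10:20–10:40, 11:00–11:20, 14:00–15:20, 15:30–16:20, 17:30–17:40, 18:10–19:00.
Keiko ∩ Vera ∩ Dilnoza: 14:00–15:00.
Keiko ∩ Vera ∩ Dilnoza ∩ Hiro: 14:20–15:00.
Windows ≥ 30 min: 14:20–15:00.
Latest start in the last window 14:20–15:00 is 15:00 − 30 min = 14:30.

14:30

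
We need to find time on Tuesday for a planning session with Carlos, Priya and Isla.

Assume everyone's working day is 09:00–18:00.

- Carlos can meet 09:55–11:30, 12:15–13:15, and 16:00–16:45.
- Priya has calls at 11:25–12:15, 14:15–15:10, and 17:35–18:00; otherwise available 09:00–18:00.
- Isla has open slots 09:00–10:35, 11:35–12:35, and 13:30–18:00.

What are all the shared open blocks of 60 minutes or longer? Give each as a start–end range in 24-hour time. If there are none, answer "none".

none

Priya free within 09:00–18:00: 09:00–11:25, 12:15–14:15, 15:10–17:35.
Carlos ∩ Priya: 09:55–11:25, 12:15–13:15, 16:00–16:45.
Carlos ∩ Priya ∩ Isla: 09:55–10:35, 12:15–12:35, 16:00–16:45.
Windows ≥ 60 min: (none).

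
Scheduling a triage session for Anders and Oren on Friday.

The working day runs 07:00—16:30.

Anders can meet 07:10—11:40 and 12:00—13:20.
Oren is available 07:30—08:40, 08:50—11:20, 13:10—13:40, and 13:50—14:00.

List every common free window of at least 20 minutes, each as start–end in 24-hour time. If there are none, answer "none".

07:30–08:40, 08:50–11:20

Anders ∩ Oren: 07:30–08:40, 08:50–11:20, 13:10–13:20.
Windows ≥ 20 min: 07:30–08:40, 08:50–11:20.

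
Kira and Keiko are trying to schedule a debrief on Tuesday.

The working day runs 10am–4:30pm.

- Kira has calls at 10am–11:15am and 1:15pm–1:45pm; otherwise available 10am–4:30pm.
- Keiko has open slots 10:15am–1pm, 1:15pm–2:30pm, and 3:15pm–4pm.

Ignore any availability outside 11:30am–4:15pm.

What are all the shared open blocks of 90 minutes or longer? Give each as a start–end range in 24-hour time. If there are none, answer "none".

Kira free within 10:00–16:30: 11:15–13:15, 13:45–16:30.
Kira ∩ Keiko: 11:15–13:00, 13:45–14:30, 15:15–16:00.
Restricted to 11:30–16:15: 11:30–13:00, 13:45–14:30, 15:15–16:00.
Windows ≥ 90 min: 11:30–13:00.

11:30–13:00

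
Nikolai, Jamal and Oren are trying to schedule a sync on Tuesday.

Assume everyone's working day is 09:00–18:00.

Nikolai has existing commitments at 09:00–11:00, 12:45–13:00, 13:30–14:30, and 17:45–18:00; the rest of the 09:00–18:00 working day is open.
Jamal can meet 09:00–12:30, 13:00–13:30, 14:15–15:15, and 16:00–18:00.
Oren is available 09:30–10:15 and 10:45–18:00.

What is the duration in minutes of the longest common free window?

Nikolai free within 09:00–18:00: 11:00–12:45, 13:00–13:30, 14:30–17:45.
Nikolai ∩ Jamal: 11:00–12:30, 13:00–13:30, 14:30–15:15, 16:00–17:45.
Nikolai ∩ Jamal ∩ Oren: 11:00–12:30, 13:00–13:30, 14:30–15:15, 16:00–17:45.
Common window lengths: 90, 30, 45, 105 min; longest is 105.

105 minutes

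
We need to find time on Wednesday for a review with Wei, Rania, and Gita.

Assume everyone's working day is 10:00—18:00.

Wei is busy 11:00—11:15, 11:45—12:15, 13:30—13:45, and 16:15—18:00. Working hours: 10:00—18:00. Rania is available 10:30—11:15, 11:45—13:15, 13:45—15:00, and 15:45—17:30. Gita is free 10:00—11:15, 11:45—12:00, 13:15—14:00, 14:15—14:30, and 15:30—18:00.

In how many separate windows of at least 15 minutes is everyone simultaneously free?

Wei free within 10:00–18:00: 10:00–11:00, 11:15–11:45, 12:15–13:30, 13:45–16:15.
Wei ∩ Rania: 10:30–11:00, 12:15–13:15, 13:45–15:00, 15:45–16:15.
Wei ∩ Rania ∩ Gita: 10:30–11:00, 13:45–14:00, 14:15–14:30, 15:45–16:15.
Windows ≥ 15 min: 10:30–11:00, 13:45–14:00, 14:15–14:30, 15:45–16:15.
That's 4 windows.

4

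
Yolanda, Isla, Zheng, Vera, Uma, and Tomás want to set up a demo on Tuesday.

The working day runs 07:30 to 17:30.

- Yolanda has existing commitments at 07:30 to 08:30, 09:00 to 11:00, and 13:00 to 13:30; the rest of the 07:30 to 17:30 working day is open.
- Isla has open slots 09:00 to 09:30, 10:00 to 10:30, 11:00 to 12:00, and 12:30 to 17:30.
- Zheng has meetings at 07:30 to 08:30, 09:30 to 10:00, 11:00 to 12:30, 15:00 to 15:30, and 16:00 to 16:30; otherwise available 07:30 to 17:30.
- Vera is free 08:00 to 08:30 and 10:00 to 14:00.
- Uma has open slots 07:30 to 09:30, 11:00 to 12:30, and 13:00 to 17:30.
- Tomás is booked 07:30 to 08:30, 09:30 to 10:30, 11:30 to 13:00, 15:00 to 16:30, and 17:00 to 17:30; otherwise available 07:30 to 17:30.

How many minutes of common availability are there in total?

Yolanda free within 07:30–17:30: 08:30–09:00, 11:00–13:00, 13:30–17:30.
Zheng free within 07:30–17:30: 08:30–09:30, 10:00–11:00, 12:30–15:00, 15:30–16:00, 16:30–17:30.
Tomás free within 07:30–17:30: 08:30–09:30, 10:30–11:30, 13:00–15:00, 16:30–17:00.
Yolanda ∩ Isla: 11:00–12:00, 12:30–13:00, 13:30–17:30.
Yolanda ∩ Isla ∩ Zheng: 12:30–13:00, 13:30–15:00, 15:30–16:00, 16:30–17:30.
Yolanda ∩ Isla ∩ Zheng ∩ Vera: 12:30–13:00, 13:30–14:00.
Yolanda ∩ Isla ∩ Zheng ∩ Vera ∩ Uma: 13:30–14:00.
Yolanda ∩ Isla ∩ Zheng ∩ Vera ∩ Uma ∩ Tomás: 13:30–14:00.
Total common minutes: 30.

30 minutes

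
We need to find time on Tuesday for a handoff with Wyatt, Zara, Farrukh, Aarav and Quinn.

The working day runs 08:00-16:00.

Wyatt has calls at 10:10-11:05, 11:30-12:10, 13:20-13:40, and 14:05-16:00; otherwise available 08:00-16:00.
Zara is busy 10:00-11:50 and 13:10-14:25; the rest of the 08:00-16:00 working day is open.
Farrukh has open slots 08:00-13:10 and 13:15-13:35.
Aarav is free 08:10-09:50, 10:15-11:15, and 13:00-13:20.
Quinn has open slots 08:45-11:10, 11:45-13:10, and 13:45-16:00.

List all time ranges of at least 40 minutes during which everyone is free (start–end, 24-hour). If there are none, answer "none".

Wyatt free within 08:00–16:00: 08:00–10:10, 11:05–11:30, 12:10–13:20, 13:40–14:05.
Zara free within 08:00–16:00: 08:00–10:00, 11:50–13:10, 14:25–16:00.
Wyatt ∩ Zara: 08:00–10:00, 12:10–13:10.
Wyatt ∩ Zara ∩ Farrukh: 08:00–10:00, 12:10–13:10.
Wyatt ∩ Zara ∩ Farrukh ∩ Aarav: 08:10–09:50, 13:00–13:10.
Wyatt ∩ Zara ∩ Farrukh ∩ Aarav ∩ Quinn: 08:45–09:50, 13:00–13:10.
Windows ≥ 40 min: 08:45–09:50.

08:45–09:50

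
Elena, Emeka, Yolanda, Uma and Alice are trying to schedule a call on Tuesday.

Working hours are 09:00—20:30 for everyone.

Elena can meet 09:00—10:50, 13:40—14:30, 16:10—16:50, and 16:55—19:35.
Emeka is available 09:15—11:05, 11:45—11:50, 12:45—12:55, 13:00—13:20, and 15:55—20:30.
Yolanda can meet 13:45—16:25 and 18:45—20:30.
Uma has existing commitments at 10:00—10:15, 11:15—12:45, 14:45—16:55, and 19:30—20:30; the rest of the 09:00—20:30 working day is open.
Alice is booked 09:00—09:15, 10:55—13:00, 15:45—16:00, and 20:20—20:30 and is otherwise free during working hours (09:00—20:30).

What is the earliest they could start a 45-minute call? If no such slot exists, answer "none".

18:45

Uma free within 09:00–20:30: 09:00–10:00, 10:15–11:15, 12:45–14:45, 16:55–19:30.
Alice free within 09:00–20:30: 09:15–10:55, 13:00–15:45, 16:00–20:20.
Elena ∩ Emeka: 09:15–10:50, 16:10–16:50, 16:55–19:35.
Elena ∩ Emeka ∩ Yolanda: 16:10–16:25, 18:45–19:35.
Elena ∩ Emeka ∩ Yolanda ∩ Uma: 18:45–19:30.
Elena ∩ Emeka ∩ Yolanda ∩ Uma ∩ Alice: 18:45–19:30.
Windows ≥ 45 min: 18:45–19:30.
Earliest such window starts at 18:45.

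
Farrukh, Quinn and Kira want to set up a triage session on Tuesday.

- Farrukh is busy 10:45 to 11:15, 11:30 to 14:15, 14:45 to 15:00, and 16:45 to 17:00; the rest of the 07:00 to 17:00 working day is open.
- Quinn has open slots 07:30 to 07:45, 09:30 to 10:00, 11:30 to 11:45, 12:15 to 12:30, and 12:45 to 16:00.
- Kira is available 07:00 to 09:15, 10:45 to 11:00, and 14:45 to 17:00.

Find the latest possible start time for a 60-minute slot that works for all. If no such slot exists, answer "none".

15:00

Farrukh free within 07:00–17:00: 07:00–10:45, 11:15–11:30, 14:15–14:45, 15:00–16:45.
Farrukh ∩ Quinn: 07:30–07:45, 09:30–10:00, 14:15–14:45, 15:00–16:00.
Farrukh ∩ Quinn ∩ Kira: 07:30–07:45, 15:00–16:00.
Windows ≥ 60 min: 15:00–16:00.
Latest start in the last window 15:00–16:00 is 16:00 − 60 min = 15:00.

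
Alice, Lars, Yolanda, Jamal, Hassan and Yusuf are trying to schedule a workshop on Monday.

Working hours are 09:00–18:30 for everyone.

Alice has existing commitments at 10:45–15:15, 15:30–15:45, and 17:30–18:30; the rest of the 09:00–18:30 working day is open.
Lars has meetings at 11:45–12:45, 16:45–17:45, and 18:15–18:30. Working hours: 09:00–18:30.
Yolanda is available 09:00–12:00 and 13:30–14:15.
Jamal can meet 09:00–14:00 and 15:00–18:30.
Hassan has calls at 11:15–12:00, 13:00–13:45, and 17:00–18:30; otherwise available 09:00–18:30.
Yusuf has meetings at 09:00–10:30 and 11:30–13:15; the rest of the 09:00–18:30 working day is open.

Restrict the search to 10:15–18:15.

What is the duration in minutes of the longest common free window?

Alice free within 09:00–18:30: 09:00–10:45, 15:15–15:30, 15:45–17:30.
Lars free within 09:00–18:30: 09:00–11:45, 12:45–16:45, 17:45–18:15.
Hassan free within 09:00–18:30: 09:00–11:15, 12:00–13:00, 13:45–17:00.
Yusuf free within 09:00–18:30: 10:30–11:30, 13:15–18:30.
Alice ∩ Lars: 09:00–10:45, 15:15–15:30, 15:45–16:45.
Alice ∩ Lars ∩ Yolanda: 09:00–10:45.
Alice ∩ Lars ∩ Yolanda ∩ Jamal: 09:00–10:45.
Alice ∩ Lars ∩ Yolanda ∩ Jamal ∩ Hassan: 09:00–10:45.
Alice ∩ Lars ∩ Yolanda ∩ Jamal ∩ Hassan ∩ Yusuf: 10:30–10:45.
Restricted to 10:15–18:15: 10:30–10:45.
Single common window of 15 minutes.

15 minutes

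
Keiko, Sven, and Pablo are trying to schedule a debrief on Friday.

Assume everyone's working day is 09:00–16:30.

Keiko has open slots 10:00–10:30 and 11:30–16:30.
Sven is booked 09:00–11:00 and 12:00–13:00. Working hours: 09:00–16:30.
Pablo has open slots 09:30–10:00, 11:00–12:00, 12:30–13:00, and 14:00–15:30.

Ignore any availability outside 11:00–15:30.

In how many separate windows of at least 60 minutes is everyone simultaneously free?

Sven free within 09:00–16:30: 11:00–12:00, 13:00–16:30.
Keiko ∩ Sven: 11:30–12:00, 13:00–16:30.
Keiko ∩ Sven ∩ Pablo: 11:30–12:00, 14:00–15:30.
Restricted to 11:00–15:30: 11:30–12:00, 14:00–15:30.
Windows ≥ 60 min: 14:00–15:30.
That's 1 window.

1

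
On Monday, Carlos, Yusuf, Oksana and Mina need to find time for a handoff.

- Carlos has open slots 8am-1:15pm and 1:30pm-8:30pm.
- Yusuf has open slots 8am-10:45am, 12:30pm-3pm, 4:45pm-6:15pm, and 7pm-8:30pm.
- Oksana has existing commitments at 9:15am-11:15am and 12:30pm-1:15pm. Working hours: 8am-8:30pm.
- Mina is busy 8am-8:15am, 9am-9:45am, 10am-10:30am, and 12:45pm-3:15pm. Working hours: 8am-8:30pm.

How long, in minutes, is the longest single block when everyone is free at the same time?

Oksana free within 08:00–20:30: 08:00–09:15, 11:15–12:30, 13:15–20:30.
Mina free within 08:00–20:30: 08:15–09:00, 09:45–10:00, 10:30–12:45, 15:15–20:30.
Carlos ∩ Yusuf: 08:00–10:45, 12:30–13:15, 13:30–15:00, 16:45–18:15, 19:00–20:30.
Carlos ∩ Yusuf ∩ Oksana: 08:00–09:15, 13:30–15:00, 16:45–18:15, 19:00–20:30.
Carlos ∩ Yusuf ∩ Oksana ∩ Mina: 08:15–09:00, 16:45–18:15, 19:00–20:30.
Common window lengths: 45, 90, 90 min; longest is 90.

90 minutes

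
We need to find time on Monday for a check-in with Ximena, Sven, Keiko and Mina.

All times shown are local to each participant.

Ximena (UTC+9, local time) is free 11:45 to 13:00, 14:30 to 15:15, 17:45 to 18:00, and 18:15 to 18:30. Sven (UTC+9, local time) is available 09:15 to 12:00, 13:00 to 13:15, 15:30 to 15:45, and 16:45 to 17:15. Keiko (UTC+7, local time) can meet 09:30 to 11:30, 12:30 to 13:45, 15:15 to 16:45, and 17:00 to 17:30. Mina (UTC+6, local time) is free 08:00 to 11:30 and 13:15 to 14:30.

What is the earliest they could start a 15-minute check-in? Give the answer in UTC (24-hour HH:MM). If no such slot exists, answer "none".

02:45

Ximena → UTC: 02:45–04:00, 05:30–06:15, 08:45–09:00, 09:15–09:30.
Sven → UTC: 00:15–03:00, 04:00–04:15, 06:30–06:45, 07:45–08:15.
Keiko → UTC: 02:30–04:30, 05:30–06:45, 08:15–09:45, 10:00–10:30.
Mina → UTC: 02:00–05:30, 07:15–08:30.
Ximena ∩ Sven: 02:45–03:00.
Ximena ∩ Sven ∩ Keiko: 02:45–03:00.
Ximena ∩ Sven ∩ Keiko ∩ Mina: 02:45–03:00.
Windows ≥ 15 min: 02:45–03:00.
Earliest such window starts at 02:45.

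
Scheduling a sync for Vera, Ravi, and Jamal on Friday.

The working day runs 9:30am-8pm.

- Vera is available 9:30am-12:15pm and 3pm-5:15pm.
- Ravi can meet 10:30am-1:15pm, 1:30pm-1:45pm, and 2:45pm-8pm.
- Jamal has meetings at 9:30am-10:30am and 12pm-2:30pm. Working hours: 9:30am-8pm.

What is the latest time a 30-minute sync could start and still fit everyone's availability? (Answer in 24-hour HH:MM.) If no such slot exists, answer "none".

16:45

Jamal free within 09:30–20:00: 10:30–12:00, 14:30–20:00.
Vera ∩ Ravi: 10:30–12:15, 15:00–17:15.
Vera ∩ Ravi ∩ Jamal: 10:30–12:00, 15:00–17:15.
Windows ≥ 30 min: 10:30–12:00, 15:00–17:15.
Latest start in the last window 15:00–17:15 is 17:15 − 30 min = 16:45.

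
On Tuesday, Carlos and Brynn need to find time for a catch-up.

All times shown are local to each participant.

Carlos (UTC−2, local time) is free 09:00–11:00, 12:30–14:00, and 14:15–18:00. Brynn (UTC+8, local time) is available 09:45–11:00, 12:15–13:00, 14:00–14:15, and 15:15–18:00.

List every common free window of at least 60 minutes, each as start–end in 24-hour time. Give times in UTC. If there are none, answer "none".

none

Carlos → UTC: 11:00–13:00, 14:30–16:00, 16:15–20:00.
Brynn → UTC: 01:45–03:00, 04:15–05:00, 06:00–06:15, 07:15–10:00.
Carlos ∩ Brynn: (none).
Windows ≥ 60 min: (none).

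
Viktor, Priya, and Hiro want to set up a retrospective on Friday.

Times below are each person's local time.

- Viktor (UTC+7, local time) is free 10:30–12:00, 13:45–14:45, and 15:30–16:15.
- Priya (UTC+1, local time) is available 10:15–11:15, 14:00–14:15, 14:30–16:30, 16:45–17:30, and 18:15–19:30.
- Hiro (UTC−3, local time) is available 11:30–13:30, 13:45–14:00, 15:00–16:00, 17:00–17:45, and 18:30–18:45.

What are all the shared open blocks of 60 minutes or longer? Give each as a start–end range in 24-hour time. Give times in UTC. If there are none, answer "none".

Viktor → UTC: 03:30–05:00, 06:45–07:45, 08:30–09:15.
Priya → UTC: 09:15–10:15, 13:00–13:15, 13:30–15:30, 15:45–16:30, 17:15–18:30.
Hiro → UTC: 14:30–16:30, 16:45–17:00, 18:00–19:00, 20:00–20:45, 21:30–21:45.
Viktor ∩ Priya: (none).
Viktor ∩ Priya ∩ Hiro: (none).
Windows ≥ 60 min: (none).

none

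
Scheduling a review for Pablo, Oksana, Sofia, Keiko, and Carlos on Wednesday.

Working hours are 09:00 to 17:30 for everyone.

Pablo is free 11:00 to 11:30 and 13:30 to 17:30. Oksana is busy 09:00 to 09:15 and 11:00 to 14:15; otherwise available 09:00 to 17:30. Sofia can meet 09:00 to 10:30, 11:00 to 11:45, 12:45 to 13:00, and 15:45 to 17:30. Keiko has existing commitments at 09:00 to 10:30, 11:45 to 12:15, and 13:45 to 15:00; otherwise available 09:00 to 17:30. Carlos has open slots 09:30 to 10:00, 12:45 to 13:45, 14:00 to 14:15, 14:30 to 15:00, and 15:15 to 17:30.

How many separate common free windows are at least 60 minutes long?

Oksana free within 09:00–17:30: 09:15–11:00, 14:15–17:30.
Keiko free within 09:00–17:30: 10:30–11:45, 12:15–13:45, 15:00–17:30.
Pablo ∩ Oksana: 14:15–17:30.
Pablo ∩ Oksana ∩ Sofia: 15:45–17:30.
Pablo ∩ Oksana ∩ Sofia ∩ Keiko: 15:45–17:30.
Pablo ∩ Oksana ∩ Sofia ∩ Keiko ∩ Carlos: 15:45–17:30.
Windows ≥ 60 min: 15:45–17:30.
That's 1 window.

1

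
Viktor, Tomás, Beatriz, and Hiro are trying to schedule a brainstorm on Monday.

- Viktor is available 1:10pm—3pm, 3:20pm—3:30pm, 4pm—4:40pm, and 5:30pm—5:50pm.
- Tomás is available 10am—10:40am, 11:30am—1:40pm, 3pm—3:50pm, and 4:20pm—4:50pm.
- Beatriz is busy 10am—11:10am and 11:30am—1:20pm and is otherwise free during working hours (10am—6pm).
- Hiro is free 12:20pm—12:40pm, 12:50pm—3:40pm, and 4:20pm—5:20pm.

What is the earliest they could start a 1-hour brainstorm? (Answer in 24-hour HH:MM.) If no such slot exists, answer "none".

none

Beatriz free within 10:00–18:00: 11:10–11:30, 13:20–18:00.
Viktor ∩ Tomás: 13:10–13:40, 15:20–15:30, 16:20–16:40.
Viktor ∩ Tomás ∩ Beatriz: 13:20–13:40, 15:20–15:30, 16:20–16:40.
Viktor ∩ Tomás ∩ Beatriz ∩ Hiro: 13:20–13:40, 15:20–15:30, 16:20–16:40.
Windows ≥ 60 min: (none).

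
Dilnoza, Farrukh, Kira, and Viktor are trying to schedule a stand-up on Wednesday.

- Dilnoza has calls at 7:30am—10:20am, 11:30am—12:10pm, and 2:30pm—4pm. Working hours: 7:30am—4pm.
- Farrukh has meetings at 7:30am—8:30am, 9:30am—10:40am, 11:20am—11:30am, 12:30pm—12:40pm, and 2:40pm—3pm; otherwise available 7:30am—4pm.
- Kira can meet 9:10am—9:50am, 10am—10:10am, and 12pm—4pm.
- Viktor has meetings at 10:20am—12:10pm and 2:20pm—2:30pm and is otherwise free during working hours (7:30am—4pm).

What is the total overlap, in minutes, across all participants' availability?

120 minutes

Dilnoza free within 07:30–16:00: 10:20–11:30, 12:10–14:30.
Farrukh free within 07:30–16:00: 08:30–09:30, 10:40–11:20, 11:30–12:30, 12:40–14:40, 15:00–16:00.
Viktor free within 07:30–16:00: 07:30–10:20, 12:10–14:20, 14:30–16:00.
Dilnoza ∩ Farrukh: 10:40–11:20, 12:10–12:30, 12:40–14:30.
Dilnoza ∩ Farrukh ∩ Kira: 12:10–12:30, 12:40–14:30.
Dilnoza ∩ Farrukh ∩ Kira ∩ Viktor: 12:10–12:30, 12:40–14:20.
Total common minutes: 20 + 100 = 120.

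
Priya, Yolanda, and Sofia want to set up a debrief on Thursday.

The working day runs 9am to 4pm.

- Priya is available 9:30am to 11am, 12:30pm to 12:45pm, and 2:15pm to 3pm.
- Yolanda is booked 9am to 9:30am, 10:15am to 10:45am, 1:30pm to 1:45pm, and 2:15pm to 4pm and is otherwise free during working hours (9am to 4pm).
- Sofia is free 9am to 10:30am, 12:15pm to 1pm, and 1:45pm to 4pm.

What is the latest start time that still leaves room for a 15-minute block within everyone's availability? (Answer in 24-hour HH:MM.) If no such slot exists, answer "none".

Yolanda free within 09:00–16:00: 09:30–10:15, 10:45–13:30, 13:45–14:15.
Priya ∩ Yolanda: 09:30–10:15, 10:45–11:00, 12:30–12:45.
Priya ∩ Yolanda ∩ Sofia: 09:30–10:15, 12:30–12:45.
Windows ≥ 15 min: 09:30–10:15, 12:30–12:45.
Latest start in the last window 12:30–12:45 is 12:45 − 15 min = 12:30.

12:30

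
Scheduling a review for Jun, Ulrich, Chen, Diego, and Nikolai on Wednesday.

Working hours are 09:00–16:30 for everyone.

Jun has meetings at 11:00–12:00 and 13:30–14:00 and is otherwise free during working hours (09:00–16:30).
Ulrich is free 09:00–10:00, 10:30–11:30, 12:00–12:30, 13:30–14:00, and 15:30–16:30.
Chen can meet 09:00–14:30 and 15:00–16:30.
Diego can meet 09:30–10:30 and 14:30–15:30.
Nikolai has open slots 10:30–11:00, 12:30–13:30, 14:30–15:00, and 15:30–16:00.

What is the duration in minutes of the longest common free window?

0 minutes

Jun free within 09:00–16:30: 09:00–11:00, 12:00–13:30, 14:00–16:30.
Jun ∩ Ulrich: 09:00–10:00, 10:30–11:00, 12:00–12:30, 15:30–16:30.
Jun ∩ Ulrich ∩ Chen: 09:00–10:00, 10:30–11:00, 12:00–12:30, 15:30–16:30.
Jun ∩ Ulrich ∩ Chen ∩ Diego: 09:30–10:00.
Jun ∩ Ulrich ∩ Chen ∩ Diego ∩ Nikolai: (none).
No common window.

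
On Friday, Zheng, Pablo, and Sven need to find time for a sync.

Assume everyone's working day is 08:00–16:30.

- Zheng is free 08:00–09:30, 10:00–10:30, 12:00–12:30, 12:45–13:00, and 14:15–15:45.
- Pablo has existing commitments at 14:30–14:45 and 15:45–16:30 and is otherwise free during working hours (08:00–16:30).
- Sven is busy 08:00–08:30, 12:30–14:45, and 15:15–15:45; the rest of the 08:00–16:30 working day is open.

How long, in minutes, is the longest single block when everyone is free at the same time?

60 minutes

Pablo free within 08:00–16:30: 08:00–14:30, 14:45–15:45.
Sven free within 08:00–16:30: 08:30–12:30, 14:45–15:15, 15:45–16:30.
Zheng ∩ Pablo: 08:00–09:30, 10:00–10:30, 12:00–12:30, 12:45–13:00, 14:15–14:30, 14:45–15:45.
Zheng ∩ Pablo ∩ Sven: 08:30–09:30, 10:00–10:30, 12:00–12:30, 14:45–15:15.
Common window lengths: 60, 30, 30, 30 min; longest is 60.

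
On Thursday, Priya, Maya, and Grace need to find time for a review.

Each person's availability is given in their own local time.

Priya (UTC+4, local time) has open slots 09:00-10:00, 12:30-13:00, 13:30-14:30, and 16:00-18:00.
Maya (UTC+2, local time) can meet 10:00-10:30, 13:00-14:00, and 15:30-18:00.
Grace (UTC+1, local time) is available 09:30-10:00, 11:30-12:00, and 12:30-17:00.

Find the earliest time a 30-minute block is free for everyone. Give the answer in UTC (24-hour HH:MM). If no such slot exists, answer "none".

Priya → UTC: 05:00–06:00, 08:30–09:00, 09:30–10:30, 12:00–14:00.
Maya → UTC: 08:00–08:30, 11:00–12:00, 13:30–16:00.
Grace → UTC: 08:30–09:00, 10:30–11:00, 11:30–16:00.
Priya ∩ Maya: 13:30–14:00.
Priya ∩ Maya ∩ Grace: 13:30–14:00.
Windows ≥ 30 min: 13:30–14:00.
Earliest such window starts at 13:30.

13:30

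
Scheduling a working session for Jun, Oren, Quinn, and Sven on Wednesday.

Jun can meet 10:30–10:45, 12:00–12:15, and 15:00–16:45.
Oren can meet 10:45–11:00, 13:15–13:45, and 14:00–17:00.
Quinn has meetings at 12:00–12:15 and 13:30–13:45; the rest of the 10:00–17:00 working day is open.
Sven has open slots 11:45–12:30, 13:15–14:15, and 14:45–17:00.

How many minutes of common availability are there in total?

105 minutes

Quinn free within 10:00–17:00: 10:00–12:00, 12:15–13:30, 13:45–17:00.
Jun ∩ Oren: 15:00–16:45.
Jun ∩ Oren ∩ Quinn: 15:00–16:45.
Jun ∩ Oren ∩ Quinn ∩ Sven: 15:00–16:45.
Total common minutes: 105.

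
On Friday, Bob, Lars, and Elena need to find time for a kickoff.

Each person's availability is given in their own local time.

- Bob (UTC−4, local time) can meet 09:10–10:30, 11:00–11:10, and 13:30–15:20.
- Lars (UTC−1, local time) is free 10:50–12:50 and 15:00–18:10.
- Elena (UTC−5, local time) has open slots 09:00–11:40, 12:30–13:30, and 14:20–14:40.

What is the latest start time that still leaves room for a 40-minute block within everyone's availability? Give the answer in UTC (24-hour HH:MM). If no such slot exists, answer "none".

17:50

Bob → UTC: 13:10–14:30, 15:00–15:10, 17:30–19:20.
Lars → UTC: 11:50–13:50, 16:00–19:10.
Elena → UTC: 14:00–16:40, 17:30–18:30, 19:20–19:40.
Bob ∩ Lars: 13:10–13:50, 17:30–19:10.
Bob ∩ Lars ∩ Elena: 17:30–18:30.
Windows ≥ 40 min: 17:30–18:30.
Latest start in the last window 17:30–18:30 is 18:30 − 40 min = 17:50.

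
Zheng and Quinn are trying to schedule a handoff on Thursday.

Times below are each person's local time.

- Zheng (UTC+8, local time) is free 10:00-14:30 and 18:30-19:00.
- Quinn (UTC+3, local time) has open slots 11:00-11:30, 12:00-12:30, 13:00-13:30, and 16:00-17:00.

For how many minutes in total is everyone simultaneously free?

Zheng → UTC: 02:00–06:30, 10:30–11:00.
Quinn → UTC: 08:00–08:30, 09:00–09:30, 10:00–10:30, 13:00–14:00.
Zheng ∩ Quinn: (none).
Total common minutes: 0.

0 minutes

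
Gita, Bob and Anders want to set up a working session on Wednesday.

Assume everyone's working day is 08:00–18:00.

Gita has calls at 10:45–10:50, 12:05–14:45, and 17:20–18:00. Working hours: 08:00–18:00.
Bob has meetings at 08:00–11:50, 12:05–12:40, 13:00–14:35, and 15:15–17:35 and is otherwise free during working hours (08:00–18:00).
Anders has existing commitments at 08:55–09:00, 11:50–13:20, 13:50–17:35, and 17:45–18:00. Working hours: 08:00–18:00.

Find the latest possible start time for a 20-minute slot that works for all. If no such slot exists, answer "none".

Gita free within 08:00–18:00: 08:00–10:45, 10:50–12:05, 14:45–17:20.
Bob free within 08:00–18:00: 11:50–12:05, 12:40–13:00, 14:35–15:15, 17:35–18:00.
Anders free within 08:00–18:00: 08:00–08:55, 09:00–11:50, 13:20–13:50, 17:35–17:45.
Gita ∩ Bob: 11:50–12:05, 14:45–15:15.
Gita ∩ Bob ∩ Anders: (none).
Windows ≥ 20 min: (none).

none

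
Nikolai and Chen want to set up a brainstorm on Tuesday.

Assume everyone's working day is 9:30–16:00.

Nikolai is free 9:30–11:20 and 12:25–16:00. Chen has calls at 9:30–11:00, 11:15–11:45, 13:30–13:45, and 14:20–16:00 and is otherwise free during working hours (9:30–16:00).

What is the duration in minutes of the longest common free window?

65 minutes

Chen free within 09:30–16:00: 11:00–11:15, 11:45–13:30, 13:45–14:20.
Nikolai ∩ Chen: 11:00–11:15, 12:25–13:30, 13:45–14:20.
Common window lengths: 15, 65, 35 min; longest is 65.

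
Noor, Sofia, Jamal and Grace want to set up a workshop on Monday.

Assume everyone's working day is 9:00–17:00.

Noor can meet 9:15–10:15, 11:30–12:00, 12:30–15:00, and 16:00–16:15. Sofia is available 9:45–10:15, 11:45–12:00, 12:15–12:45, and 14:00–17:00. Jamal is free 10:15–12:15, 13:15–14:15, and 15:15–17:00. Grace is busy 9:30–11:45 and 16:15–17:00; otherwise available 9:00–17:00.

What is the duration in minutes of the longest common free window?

Grace free within 09:00–17:00: 09:00–09:30, 11:45–16:15.
Noor ∩ Sofia: 09:45–10:15, 11:45–12:00, 12:30–12:45, 14:00–15:00, 16:00–16:15.
Noor ∩ Sofia ∩ Jamal: 11:45–12:00, 14:00–14:15, 16:00–16:15.
Noor ∩ Sofia ∩ Jamal ∩ Grace: 11:45–12:00, 14:00–14:15, 16:00–16:15.
Common window lengths: 15, 15, 15 min; longest is 15.

15 minutes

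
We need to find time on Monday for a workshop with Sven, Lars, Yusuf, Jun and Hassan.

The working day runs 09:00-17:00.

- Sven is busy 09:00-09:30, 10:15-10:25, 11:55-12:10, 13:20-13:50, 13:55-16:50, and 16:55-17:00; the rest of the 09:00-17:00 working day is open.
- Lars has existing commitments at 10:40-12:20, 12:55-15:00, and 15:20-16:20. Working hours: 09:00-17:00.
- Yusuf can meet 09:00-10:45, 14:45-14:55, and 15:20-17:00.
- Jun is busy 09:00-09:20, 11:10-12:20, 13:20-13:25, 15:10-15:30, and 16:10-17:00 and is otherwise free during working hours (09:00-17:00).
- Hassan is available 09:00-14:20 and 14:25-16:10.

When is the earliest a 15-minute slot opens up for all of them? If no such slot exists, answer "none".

09:30

Sven free within 09:00–17:00: 09:30–10:15, 10:25–11:55, 12:10–13:20, 13:50–13:55, 16:50–16:55.
Lars free within 09:00–17:00: 09:00–10:40, 12:20–12:55, 15:00–15:20, 16:20–17:00.
Jun free within 09:00–17:00: 09:20–11:10, 12:20–13:20, 13:25–15:10, 15:30–16:10.
Sven ∩ Lars: 09:30–10:15, 10:25–10:40, 12:20–12:55, 16:50–16:55.
Sven ∩ Lars ∩ Yusuf: 09:30–10:15, 10:25–10:40, 16:50–16:55.
Sven ∩ Lars ∩ Yusuf ∩ Jun: 09:30–10:15, 10:25–10:40.
Sven ∩ Lars ∩ Yusuf ∩ Jun ∩ Hassan: 09:30–10:15, 10:25–10:40.
Windows ≥ 15 min: 09:30–10:15, 10:25–10:40.
Earliest such window starts at 09:30.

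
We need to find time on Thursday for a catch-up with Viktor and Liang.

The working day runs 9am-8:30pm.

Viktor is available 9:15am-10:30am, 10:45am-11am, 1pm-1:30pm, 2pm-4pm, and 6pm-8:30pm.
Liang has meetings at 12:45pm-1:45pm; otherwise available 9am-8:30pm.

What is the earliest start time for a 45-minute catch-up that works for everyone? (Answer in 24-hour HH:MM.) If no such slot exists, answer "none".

Liang free within 09:00–20:30: 09:00–12:45, 13:45–20:30.
Viktor ∩ Liang: 09:15–10:30, 10:45–11:00, 14:00–16:00, 18:00–20:30.
Windows ≥ 45 min: 09:15–10:30, 14:00–16:00, 18:00–20:30.
Earliest such window starts at 09:15.

09:15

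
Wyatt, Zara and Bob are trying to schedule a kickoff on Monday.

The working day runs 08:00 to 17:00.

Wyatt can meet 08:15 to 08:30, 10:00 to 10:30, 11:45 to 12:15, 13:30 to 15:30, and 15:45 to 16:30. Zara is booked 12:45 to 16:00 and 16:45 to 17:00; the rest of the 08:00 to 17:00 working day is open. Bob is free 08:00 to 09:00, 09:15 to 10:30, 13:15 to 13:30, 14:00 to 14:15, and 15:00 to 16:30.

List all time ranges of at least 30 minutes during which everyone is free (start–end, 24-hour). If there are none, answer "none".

Zara free within 08:00–17:00: 08:00–12:45, 16:00–16:45.
Wyatt ∩ Zara: 08:15–08:30, 10:00–10:30, 11:45–12:15, 16:00–16:30.
Wyatt ∩ Zara ∩ Bob: 08:15–08:30, 10:00–10:30, 16:00–16:30.
Windows ≥ 30 min: 10:00–10:30, 16:00–16:30.

10:00–10:30, 16:00–16:30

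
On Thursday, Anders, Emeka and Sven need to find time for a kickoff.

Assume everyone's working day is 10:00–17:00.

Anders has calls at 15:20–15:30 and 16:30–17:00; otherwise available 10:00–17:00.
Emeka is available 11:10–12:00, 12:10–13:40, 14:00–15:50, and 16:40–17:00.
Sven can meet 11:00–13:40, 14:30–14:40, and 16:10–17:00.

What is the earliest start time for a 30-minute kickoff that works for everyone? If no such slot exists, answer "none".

Anders free within 10:00–17:00: 10:00–15:20, 15:30–16:30.
Anders ∩ Emeka: 11:10–12:00, 12:10–13:40, 14:00–15:20, 15:30–15:50.
Anders ∩ Emeka ∩ Sven: 11:10–12:00, 12:10–13:40, 14:30–14:40.
Windows ≥ 30 min: 11:10–12:00, 12:10–13:40.
Earliest such window starts at 11:10.

11:10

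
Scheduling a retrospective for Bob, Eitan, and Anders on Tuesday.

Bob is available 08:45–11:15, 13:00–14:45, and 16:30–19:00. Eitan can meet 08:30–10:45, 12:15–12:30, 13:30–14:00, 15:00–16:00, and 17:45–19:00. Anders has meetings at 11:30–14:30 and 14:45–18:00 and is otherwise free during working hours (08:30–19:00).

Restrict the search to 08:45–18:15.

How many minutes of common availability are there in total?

135 minutes

Anders free within 08:30–19:00: 08:30–11:30, 14:30–14:45, 18:00–19:00.
Bob ∩ Eitan: 08:45–10:45, 13:30–14:00, 17:45–19:00.
Bob ∩ Eitan ∩ Anders: 08:45–10:45, 18:00–19:00.
Restricted to 08:45–18:15: 08:45–10:45, 18:00–18:15.
Total common minutes: 120 + 15 = 135.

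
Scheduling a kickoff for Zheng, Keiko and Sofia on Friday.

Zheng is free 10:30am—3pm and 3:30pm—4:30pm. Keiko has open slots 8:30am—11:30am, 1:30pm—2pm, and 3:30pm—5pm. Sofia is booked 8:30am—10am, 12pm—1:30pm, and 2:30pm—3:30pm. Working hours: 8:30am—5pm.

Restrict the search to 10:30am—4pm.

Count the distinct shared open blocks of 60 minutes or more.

1

Sofia free within 08:30–17:00: 10:00–12:00, 13:30–14:30, 15:30–17:00.
Zheng ∩ Keiko: 10:30–11:30, 13:30–14:00, 15:30–16:30.
Zheng ∩ Keiko ∩ Sofia: 10:30–11:30, 13:30–14:00, 15:30–16:30.
Restricted to 10:30–16:00: 10:30–11:30, 13:30–14:00, 15:30–16:00.
Windows ≥ 60 min: 10:30–11:30.
That's 1 window.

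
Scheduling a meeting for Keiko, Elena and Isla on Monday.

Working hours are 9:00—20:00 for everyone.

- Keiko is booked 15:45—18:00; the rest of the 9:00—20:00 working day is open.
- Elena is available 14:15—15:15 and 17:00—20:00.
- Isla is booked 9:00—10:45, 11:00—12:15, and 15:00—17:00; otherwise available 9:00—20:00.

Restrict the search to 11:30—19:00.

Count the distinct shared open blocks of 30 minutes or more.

2

Keiko free within 09:00–20:00: 09:00–15:45, 18:00–20:00.
Isla free within 09:00–20:00: 10:45–11:00, 12:15–15:00, 17:00–20:00.
Keiko ∩ Elena: 14:15–15:15, 18:00–20:00.
Keiko ∩ Elena ∩ Isla: 14:15–15:00, 18:00–20:00.
Restricted to 11:30–19:00: 14:15–15:00, 18:00–19:00.
Windows ≥ 30 min: 14:15–15:00, 18:00–19:00.
That's 2 windows.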